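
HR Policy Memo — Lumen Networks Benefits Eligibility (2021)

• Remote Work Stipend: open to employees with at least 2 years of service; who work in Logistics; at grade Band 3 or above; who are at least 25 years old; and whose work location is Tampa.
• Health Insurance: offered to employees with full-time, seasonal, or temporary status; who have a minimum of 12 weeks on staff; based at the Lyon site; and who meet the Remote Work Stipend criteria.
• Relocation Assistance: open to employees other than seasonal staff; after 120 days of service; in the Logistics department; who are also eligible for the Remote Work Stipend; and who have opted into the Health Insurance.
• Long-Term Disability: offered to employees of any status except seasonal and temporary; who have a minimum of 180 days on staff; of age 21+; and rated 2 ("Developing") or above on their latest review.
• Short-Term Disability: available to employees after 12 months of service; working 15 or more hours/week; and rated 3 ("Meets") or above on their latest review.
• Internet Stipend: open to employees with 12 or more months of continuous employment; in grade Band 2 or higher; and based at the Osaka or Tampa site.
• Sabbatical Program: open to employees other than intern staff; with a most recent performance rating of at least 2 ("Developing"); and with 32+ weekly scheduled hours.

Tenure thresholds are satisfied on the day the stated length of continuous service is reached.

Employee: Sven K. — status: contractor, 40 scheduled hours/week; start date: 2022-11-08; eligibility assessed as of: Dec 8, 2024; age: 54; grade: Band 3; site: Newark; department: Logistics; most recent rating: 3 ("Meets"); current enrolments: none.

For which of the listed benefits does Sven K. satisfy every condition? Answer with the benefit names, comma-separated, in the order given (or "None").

Long-Term Disability, Short-Term Disability, Sabbatical Program

Service from 2022-11-08 to Dec 8, 2024: 761 days.
Remote Work Stipend — service 761 days ≥ 2 years (≈730 days) ✓; dept Logistics ✓; grade Band 3 ≥ Band 3 ✓; age 54 ≥ 25 ✓; site Newark ✗ (not Tampa) → not eligible.
Health Insurance — status contractor ✗ (requires full-time, seasonal, or temporary) → not eligible.
Relocation Assistance — status contractor ✓ (not excluded); service 761 days ≥ 120 days ✓; dept Logistics ✓; not eligible for Remote Work Stipend ✗ → not eligible.
Long-Term Disability — status contractor ✓ (not excluded); service 761 days ≥ 180 days ✓; age 54 ≥ 21 ✓; rating 3 ≥ 2 ✓ → eligible.
Short-Term Disability — service 761 days ≥ 12 months (≈360 days) ✓; 40 hrs/wk ≥ 15 ✓; rating 3 ≥ 3 ✓ → eligible.
Internet Stipend — service 761 days ≥ 12 months (≈360 days) ✓; grade Band 3 ≥ Band 2 ✓; site Newark ✗ (not Osaka or Tampa) → not eligible.
Sabbatical Program — status contractor ✓ (not excluded); rating 3 ≥ 2 ✓; 40 hrs/wk ≥ 32 ✓ → eligible.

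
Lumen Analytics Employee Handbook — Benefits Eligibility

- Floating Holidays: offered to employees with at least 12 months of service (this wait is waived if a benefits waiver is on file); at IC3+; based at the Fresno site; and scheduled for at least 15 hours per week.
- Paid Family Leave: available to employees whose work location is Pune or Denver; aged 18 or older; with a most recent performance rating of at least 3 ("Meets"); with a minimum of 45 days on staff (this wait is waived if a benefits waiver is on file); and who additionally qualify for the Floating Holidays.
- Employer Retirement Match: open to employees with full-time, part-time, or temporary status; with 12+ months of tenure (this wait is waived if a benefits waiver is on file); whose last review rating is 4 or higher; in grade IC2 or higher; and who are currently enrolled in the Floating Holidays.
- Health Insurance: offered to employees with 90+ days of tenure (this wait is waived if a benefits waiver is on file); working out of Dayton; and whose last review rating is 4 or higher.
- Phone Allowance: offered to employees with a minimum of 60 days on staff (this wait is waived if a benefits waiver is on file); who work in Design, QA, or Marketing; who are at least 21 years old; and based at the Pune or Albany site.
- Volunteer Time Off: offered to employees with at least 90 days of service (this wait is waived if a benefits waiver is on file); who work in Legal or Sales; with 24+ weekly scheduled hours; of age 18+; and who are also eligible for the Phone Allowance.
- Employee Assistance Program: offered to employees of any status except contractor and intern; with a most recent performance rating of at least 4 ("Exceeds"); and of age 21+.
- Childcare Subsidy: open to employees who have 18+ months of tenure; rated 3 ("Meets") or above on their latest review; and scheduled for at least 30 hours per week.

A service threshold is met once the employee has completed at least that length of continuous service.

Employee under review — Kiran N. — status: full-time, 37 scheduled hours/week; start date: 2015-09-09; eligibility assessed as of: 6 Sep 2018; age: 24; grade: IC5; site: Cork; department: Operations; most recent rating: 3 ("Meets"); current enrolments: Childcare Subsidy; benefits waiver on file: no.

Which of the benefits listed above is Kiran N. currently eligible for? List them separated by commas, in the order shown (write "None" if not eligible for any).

Service from 2015-09-09 to 6 Sep 2018: 1093 days.
Floating Holidays — no waiver, service 1093 days ≥ 12 months (≈360 days) ✓; grade IC5 ≥ IC3 ✓; site Cork ✗ (not Fresno) → not eligible.
Paid Family Leave — site Cork ✗ (not Pune or Denver) → not eligible.
Employer Retirement Match — status full-time ✓; no waiver, service 1093 days ≥ 12 months (≈360 days) ✓; rating 3 < 4 ✗ → not eligible.
Health Insurance — no waiver, service 1093 days ≥ 90 days ✓; site Cork ✗ (not Dayton) → not eligible.
Phone Allowance — no waiver, service 1093 days ≥ 60 days ✓; dept Operations ✗ → not eligible.
Volunteer Time Off — no waiver, service 1093 days ≥ 90 days ✓; dept Operations ✗ → not eligible.
Employee Assistance Program — status full-time ✓ (not excluded); rating 3 < 4 ✗ → not eligible.
Childcare Subsidy — service 1093 days ≥ 18 months (≈540 days) ✓; rating 3 ≥ 3 ✓; 37 hrs/wk ≥ 30 ✓ → eligible.

Childcare Subsidy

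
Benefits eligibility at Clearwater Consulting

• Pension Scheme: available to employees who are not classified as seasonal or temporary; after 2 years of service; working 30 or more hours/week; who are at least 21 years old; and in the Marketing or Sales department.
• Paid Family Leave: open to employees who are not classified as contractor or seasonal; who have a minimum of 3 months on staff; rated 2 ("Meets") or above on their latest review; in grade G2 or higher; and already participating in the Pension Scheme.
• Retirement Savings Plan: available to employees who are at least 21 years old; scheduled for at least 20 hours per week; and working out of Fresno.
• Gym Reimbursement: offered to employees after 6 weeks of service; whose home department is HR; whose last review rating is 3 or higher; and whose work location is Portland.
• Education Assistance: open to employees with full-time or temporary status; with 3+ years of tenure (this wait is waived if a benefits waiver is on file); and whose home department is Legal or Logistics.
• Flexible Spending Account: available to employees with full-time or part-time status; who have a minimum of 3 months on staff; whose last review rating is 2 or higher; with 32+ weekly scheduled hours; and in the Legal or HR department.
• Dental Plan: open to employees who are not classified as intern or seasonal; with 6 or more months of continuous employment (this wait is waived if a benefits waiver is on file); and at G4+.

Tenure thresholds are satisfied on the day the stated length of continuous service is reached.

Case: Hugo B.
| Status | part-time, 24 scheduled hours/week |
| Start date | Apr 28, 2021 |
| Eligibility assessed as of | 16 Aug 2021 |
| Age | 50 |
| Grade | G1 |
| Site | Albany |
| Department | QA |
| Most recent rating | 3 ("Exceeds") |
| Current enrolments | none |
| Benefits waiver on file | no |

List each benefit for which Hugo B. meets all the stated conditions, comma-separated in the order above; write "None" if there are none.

Service from Apr 28, 2021 to 16 Aug 2021: 110 days.
Pension Scheme — status part-time ✓ (not excluded); service 110 days < 2 years (≈730 days) ✗ → not eligible.
Paid Family Leave — status part-time ✓ (not excluded); service 110 days ≥ 3 months (≈90 days) ✓; rating 3 ≥ 2 ✓; grade G1 < G2 ✗ → not eligible.
Retirement Savings Plan — age 50 ≥ 21 ✓; 24 hrs/wk ≥ 20 ✓; site Albany ✗ (not Fresno) → not eligible.
Gym Reimbursement — service 110 days ≥ 6 weeks (≈42 days) ✓; dept QA ✗ → not eligible.
Education Assistance — status part-time ✗ (requires full-time or temporary) → not eligible.
Flexible Spending Account — status part-time ✓; service 110 days ≥ 3 months (≈90 days) ✓; rating 3 ≥ 2 ✓; 24 hrs/wk < 32 ✗ → not eligible.
Dental Plan — status part-time ✓ (not excluded); no waiver, service 110 days < 6 months (≈180 days) ✗ → not eligible.

None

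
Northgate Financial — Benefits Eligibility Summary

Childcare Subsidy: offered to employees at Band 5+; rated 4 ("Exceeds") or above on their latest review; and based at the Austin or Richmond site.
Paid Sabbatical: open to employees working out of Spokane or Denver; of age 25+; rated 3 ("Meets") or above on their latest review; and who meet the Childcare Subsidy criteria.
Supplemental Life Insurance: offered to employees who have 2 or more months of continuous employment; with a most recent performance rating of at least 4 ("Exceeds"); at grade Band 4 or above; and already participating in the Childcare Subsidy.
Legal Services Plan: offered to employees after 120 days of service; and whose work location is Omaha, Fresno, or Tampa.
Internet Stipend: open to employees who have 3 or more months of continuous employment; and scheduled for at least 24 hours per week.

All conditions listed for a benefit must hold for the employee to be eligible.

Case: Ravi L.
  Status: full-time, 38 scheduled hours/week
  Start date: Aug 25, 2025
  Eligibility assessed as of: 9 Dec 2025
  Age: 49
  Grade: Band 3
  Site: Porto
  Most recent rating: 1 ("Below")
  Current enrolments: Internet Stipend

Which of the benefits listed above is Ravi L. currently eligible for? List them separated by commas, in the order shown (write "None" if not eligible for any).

Service from Aug 25, 2025 to 9 Dec 2025: 106 days.
Childcare Subsidy — grade Band 3 < Band 5 ✗ → not eligible.
Paid Sabbatical — site Porto ✗ (not Spokane or Denver) → not eligible.
Supplemental Life Insurance — service 106 days ≥ 2 months (≈60 days) ✓; rating 1 < 4 ✗ → not eligible.
Legal Services Plan — service 106 days < 120 days ✗ → not eligible.
Internet Stipend — service 106 days ≥ 3 months (≈90 days) ✓; 38 hrs/wk ≥ 24 ✓ → eligible.

Internet Stipend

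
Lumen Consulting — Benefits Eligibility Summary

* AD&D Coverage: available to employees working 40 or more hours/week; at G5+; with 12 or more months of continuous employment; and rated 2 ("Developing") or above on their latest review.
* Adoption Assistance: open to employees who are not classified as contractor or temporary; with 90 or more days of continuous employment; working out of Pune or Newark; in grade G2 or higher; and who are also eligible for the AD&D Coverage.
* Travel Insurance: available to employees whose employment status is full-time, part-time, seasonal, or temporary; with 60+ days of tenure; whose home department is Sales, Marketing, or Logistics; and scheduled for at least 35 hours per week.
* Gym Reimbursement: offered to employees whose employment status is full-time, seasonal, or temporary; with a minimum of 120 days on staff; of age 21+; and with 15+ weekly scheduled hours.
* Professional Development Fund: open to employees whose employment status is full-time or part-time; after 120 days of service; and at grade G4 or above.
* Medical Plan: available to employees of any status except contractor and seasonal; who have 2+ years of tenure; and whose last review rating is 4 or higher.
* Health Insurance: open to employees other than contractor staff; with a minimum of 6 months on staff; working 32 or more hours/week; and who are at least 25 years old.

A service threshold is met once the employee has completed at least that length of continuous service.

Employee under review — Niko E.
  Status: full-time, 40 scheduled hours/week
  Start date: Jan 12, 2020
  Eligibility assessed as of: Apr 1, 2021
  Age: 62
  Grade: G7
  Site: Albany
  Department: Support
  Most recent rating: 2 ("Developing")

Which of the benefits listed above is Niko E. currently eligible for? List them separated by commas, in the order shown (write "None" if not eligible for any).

AD&D Coverage, Gym Reimbursement, Professional Development Fund, Health Insurance

Service from Jan 12, 2020 to Apr 1, 2021: 445 days.
AD&D Coverage — 40 hrs/wk ≥ 40 ✓; grade G7 ≥ G5 ✓; service 445 days ≥ 12 months (≈360 days) ✓; rating 2 ≥ 2 ✓ → eligible.
Adoption Assistance — status full-time ✓ (not excluded); service 445 days ≥ 90 days ✓; site Albany ✗ (not Pune or Newark) → not eligible.
Travel Insurance — status full-time ✓; service 445 days ≥ 60 days ✓; dept Support ✗ → not eligible.
Gym Reimbursement — status full-time ✓; service 445 days ≥ 120 days ✓; age 62 ≥ 21 ✓; 40 hrs/wk ≥ 15 ✓ → eligible.
Professional Development Fund — status full-time ✓; service 445 days ≥ 120 days ✓; grade G7 ≥ G4 ✓ → eligible.
Medical Plan — status full-time ✓ (not excluded); service 445 days < 2 years (≈730 days) ✗ → not eligible.
Health Insurance — status full-time ✓ (not excluded); service 445 days ≥ 6 months (≈180 days) ✓; 40 hrs/wk ≥ 32 ✓; age 62 ≥ 25 ✓ → eligible.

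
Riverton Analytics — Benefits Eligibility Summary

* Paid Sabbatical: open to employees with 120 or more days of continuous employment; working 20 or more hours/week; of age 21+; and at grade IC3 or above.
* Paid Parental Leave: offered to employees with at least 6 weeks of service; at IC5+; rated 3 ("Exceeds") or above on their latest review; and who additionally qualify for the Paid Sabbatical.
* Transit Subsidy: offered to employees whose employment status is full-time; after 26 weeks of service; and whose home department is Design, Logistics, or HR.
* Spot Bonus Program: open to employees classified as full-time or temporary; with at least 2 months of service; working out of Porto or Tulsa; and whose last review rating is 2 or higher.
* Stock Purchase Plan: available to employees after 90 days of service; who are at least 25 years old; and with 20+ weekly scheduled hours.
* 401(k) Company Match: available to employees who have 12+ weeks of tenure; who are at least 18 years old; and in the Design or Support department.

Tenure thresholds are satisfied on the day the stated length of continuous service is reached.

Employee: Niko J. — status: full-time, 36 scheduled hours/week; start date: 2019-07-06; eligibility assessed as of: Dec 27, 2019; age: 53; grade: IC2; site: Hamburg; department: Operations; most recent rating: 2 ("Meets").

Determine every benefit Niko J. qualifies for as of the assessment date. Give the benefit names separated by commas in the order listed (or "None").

Service from 2019-07-06 to Dec 27, 2019: 174 days.
Paid Sabbatical — service 174 days ≥ 120 days ✓; 36 hrs/wk ≥ 20 ✓; age 53 ≥ 21 ✓; grade IC2 < IC3 ✗ → not eligible.
Paid Parental Leave — service 174 days ≥ 6 weeks (≈42 days) ✓; grade IC2 < IC5 ✗ → not eligible.
Transit Subsidy — status full-time ✓; service 174 days < 26 weeks (≈182 days) ✗ → not eligible.
Spot Bonus Program — status full-time ✓; service 174 days ≥ 2 months (≈60 days) ✓; site Hamburg ✗ (not Porto or Tulsa) → not eligible.
Stock Purchase Plan — service 174 days ≥ 90 days ✓; age 53 ≥ 25 ✓; 36 hrs/wk ≥ 20 ✓ → eligible.
401(k) Company Match — service 174 days ≥ 12 weeks (≈84 days) ✓; age 53 ≥ 18 ✓; dept Operations ✗ → not eligible.

Stock Purchase Plan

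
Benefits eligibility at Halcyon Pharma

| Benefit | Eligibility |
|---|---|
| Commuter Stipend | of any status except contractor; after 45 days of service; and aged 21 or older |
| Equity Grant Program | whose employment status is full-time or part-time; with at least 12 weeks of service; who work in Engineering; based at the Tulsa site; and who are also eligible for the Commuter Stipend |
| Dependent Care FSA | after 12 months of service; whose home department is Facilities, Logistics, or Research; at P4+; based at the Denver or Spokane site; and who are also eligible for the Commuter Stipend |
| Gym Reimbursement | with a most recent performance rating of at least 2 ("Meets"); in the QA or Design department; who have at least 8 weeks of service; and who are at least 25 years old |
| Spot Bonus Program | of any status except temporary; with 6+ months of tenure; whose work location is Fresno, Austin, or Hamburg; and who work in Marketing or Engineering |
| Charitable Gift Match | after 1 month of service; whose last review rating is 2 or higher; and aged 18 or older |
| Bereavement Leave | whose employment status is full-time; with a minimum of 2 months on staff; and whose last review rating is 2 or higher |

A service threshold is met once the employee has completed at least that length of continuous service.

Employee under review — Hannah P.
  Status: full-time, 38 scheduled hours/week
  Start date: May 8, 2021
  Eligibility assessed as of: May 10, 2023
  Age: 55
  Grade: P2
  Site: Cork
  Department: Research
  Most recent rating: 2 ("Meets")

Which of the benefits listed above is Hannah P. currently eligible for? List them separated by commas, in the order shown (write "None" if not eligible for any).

Service from May 8, 2021 to May 10, 2023: 732 days.
Commuter Stipend — status full-time ✓ (not excluded); service 732 days ≥ 45 days ✓; age 55 ≥ 21 ✓ → eligible.
Equity Grant Program — status full-time ✓; service 732 days ≥ 12 weeks (≈84 days) ✓; dept Research ✗ → not eligible.
Dependent Care FSA — service 732 days ≥ 12 months (≈360 days) ✓; dept Research ✓; grade P2 < P4 ✗ → not eligible.
Gym Reimbursement — rating 2 ≥ 2 ✓; dept Research ✗ → not eligible.
Spot Bonus Program — status full-time ✓ (not excluded); service 732 days ≥ 6 months (≈180 days) ✓; site Cork ✗ (not Fresno, Austin, or Hamburg) → not eligible.
Charitable Gift Match — service 732 days ≥ 1 month (≈30 days) ✓; rating 2 ≥ 2 ✓; age 55 ≥ 18 ✓ → eligible.
Bereavement Leave — status full-time ✓; service 732 days ≥ 2 months (≈60 days) ✓; rating 2 ≥ 2 ✓ → eligible.

Commuter Stipend, Charitable Gift Match, Bereavement Leave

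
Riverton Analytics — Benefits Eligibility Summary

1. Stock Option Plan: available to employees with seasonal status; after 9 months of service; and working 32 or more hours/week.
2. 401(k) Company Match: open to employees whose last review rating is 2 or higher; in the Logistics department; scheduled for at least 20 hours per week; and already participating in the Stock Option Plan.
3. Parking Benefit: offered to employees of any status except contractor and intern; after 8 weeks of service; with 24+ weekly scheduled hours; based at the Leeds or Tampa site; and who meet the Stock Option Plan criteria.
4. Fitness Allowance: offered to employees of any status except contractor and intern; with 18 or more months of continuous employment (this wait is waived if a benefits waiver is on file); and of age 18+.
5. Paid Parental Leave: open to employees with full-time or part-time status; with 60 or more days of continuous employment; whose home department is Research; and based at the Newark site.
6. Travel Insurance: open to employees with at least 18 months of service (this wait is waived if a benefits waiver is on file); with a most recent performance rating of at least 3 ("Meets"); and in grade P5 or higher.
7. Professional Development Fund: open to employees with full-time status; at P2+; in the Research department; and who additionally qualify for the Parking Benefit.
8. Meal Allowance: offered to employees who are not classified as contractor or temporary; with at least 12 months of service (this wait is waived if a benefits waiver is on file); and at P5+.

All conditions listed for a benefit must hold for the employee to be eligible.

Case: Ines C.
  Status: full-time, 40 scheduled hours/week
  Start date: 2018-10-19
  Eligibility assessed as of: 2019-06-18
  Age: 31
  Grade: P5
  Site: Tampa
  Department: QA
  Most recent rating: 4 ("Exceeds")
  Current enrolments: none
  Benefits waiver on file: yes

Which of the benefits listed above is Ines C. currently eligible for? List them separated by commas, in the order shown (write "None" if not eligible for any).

Service from 2018-10-19 to 2019-06-18: 242 days.
Stock Option Plan — status full-time ✗ (requires seasonal) → not eligible.
401(k) Company Match — rating 4 ≥ 2 ✓; dept QA ✗ → not eligible.
Parking Benefit — status full-time ✓ (not excluded); service 242 days ≥ 8 weeks (≈56 days) ✓; 40 hrs/wk ≥ 24 ✓; site Tampa ✓; not eligible for Stock Option Plan ✗ → not eligible.
Fitness Allowance — status full-time ✓ (not excluded); benefits waiver on file ✓; age 31 ≥ 18 ✓ → eligible.
Paid Parental Leave — status full-time ✓; service 242 days ≥ 60 days ✓; dept QA ✗ → not eligible.
Travel Insurance — benefits waiver on file ✓; rating 4 ≥ 3 ✓; grade P5 ≥ P5 ✓ → eligible.
Professional Development Fund — status full-time ✓; grade P5 ≥ P2 ✓; dept QA ✗ → not eligible.
Meal Allowance — status full-time ✓ (not excluded); benefits waiver on file ✓; grade P5 ≥ P5 ✓ → eligible.

Fitness Allowance, Travel Insurance, Meal Allowance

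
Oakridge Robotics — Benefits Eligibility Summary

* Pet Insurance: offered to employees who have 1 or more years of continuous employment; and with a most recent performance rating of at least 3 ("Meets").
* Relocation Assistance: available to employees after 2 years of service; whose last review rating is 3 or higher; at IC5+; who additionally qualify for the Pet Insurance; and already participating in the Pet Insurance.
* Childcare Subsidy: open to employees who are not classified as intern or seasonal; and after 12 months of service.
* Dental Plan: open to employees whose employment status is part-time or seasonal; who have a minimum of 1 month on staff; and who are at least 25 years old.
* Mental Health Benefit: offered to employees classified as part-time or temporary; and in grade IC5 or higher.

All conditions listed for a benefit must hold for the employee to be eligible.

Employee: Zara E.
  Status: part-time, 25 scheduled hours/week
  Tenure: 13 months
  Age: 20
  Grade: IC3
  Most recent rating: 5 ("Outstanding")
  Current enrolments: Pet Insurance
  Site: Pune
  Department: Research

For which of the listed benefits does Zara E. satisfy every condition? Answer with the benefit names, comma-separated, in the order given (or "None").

Pet Insurance — service 13 months ≥ 1 year (≈365 days) ✓; rating 5 ≥ 3 ✓ → eligible.
Relocation Assistance — service 13 months < 2 years (≈730 days) ✗ → not eligible.
Childcare Subsidy — status part-time ✓ (not excluded); service 13 months ≥ 12 months ✓ → eligible.
Dental Plan — status part-time ✓; service 13 months ≥ 1 month ✓; age 20 < 25 ✗ → not eligible.
Mental Health Benefit — status part-time ✓; grade IC3 < IC5 ✗ → not eligible.

Pet Insurance, Childcare Subsidy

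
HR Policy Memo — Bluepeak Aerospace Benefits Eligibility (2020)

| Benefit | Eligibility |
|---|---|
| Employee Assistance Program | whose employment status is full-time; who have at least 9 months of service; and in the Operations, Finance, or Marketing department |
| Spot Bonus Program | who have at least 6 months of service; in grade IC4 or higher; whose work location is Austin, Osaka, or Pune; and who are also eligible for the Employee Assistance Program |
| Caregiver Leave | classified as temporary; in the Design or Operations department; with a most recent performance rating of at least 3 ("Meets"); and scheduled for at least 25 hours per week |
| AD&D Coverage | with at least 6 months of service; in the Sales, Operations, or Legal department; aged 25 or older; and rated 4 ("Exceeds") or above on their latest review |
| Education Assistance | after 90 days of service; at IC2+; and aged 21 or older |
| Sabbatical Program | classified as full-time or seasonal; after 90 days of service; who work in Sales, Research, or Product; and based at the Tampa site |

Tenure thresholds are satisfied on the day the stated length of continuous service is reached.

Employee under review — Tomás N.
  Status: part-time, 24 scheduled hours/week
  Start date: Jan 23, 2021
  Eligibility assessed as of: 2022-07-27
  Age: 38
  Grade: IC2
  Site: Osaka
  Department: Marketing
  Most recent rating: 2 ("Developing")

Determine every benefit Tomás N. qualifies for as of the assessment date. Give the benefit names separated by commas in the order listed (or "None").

Service from Jan 23, 2021 to 2022-07-27: 550 days.
Employee Assistance Program — status part-time ✗ (requires full-time) → not eligible.
Spot Bonus Program — service 550 days ≥ 6 months (≈180 days) ✓; grade IC2 < IC4 ✗ → not eligible.
Caregiver Leave — status part-time ✗ (requires temporary) → not eligible.
AD&D Coverage — service 550 days ≥ 6 months (≈180 days) ✓; dept Marketing ✗ → not eligible.
Education Assistance — service 550 days ≥ 90 days ✓; grade IC2 ≥ IC2 ✓; age 38 ≥ 21 ✓ → eligible.
Sabbatical Program — status part-time ✗ (requires full-time or seasonal) → not eligible.

Education Assistance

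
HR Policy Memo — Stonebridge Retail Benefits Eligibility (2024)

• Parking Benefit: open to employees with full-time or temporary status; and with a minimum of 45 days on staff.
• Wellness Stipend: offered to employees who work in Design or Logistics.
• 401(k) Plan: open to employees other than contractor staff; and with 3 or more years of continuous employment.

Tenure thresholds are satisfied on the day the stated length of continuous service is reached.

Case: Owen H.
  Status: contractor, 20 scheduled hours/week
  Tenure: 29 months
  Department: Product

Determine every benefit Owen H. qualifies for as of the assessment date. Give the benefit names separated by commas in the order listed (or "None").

Parking Benefit — status contractor ✗ (requires full-time or temporary) → not eligible.
Wellness Stipend — dept Product ✗ → not eligible.
401(k) Plan — status contractor ✗ (excluded) → not eligible.

None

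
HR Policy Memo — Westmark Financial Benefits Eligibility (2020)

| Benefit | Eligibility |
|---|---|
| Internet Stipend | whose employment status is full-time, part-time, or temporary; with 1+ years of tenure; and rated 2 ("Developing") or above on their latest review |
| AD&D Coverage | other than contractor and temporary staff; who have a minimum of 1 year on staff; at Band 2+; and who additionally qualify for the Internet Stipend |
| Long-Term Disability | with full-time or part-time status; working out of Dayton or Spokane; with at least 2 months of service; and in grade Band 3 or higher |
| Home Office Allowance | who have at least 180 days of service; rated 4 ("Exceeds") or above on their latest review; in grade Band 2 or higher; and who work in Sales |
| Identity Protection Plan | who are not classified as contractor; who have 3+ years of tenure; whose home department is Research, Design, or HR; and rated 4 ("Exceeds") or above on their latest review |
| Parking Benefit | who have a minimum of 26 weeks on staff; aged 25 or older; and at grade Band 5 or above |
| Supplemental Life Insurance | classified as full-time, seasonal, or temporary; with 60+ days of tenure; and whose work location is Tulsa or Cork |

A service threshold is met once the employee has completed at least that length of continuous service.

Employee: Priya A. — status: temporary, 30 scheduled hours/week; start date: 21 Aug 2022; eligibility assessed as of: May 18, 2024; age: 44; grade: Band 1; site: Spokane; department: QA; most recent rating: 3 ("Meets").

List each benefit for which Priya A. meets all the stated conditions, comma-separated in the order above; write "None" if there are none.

Internet Stipend

Service from 21 Aug 2022 to May 18, 2024: 636 days.
Internet Stipend — status temporary ✓; service 636 days ≥ 1 year (≈365 days) ✓; rating 3 ≥ 2 ✓ → eligible.
AD&D Coverage — status temporary ✗ (excluded) → not eligible.
Long-Term Disability — status temporary ✗ (requires full-time or part-time) → not eligible.
Home Office Allowance — service 636 days ≥ 180 days ✓; rating 3 < 4 ✗ → not eligible.
Identity Protection Plan — status temporary ✓ (not excluded); service 636 days < 3 years (≈1095 days) ✗ → not eligible.
Parking Benefit — service 636 days ≥ 26 weeks (≈182 days) ✓; age 44 ≥ 25 ✓; grade Band 1 < Band 5 ✗ → not eligible.
Supplemental Life Insurance — status temporary ✓; service 636 days ≥ 60 days ✓; site Spokane ✗ (not Tulsa or Cork) → not eligible.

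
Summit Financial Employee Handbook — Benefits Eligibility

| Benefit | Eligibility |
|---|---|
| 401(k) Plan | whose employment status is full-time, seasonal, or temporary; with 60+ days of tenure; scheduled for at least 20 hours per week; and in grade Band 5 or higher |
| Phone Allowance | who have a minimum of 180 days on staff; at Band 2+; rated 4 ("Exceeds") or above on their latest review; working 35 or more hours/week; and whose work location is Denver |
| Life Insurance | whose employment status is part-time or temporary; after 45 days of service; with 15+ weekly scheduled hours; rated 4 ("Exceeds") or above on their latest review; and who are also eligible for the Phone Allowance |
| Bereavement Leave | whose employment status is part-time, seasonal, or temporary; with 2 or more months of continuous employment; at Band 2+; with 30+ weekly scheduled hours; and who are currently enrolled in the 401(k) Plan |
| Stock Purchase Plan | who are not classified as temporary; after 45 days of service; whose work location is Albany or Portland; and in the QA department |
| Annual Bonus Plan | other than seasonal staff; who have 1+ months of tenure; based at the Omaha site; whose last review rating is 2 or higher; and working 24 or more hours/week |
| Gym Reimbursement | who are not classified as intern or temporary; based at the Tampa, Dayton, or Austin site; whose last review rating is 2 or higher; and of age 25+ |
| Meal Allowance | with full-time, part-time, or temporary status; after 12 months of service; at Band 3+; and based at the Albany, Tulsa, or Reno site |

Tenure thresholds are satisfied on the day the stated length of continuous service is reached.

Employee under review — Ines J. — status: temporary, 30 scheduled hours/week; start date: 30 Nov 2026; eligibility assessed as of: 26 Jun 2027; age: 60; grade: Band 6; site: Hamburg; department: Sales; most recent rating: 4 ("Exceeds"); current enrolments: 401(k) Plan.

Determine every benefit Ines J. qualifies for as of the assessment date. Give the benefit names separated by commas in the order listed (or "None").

Service from 30 Nov 2026 to 26 Jun 2027: 208 days.
401(k) Plan — status temporary ✓; service 208 days ≥ 60 days ✓; 30 hrs/wk ≥ 20 ✓; grade Band 6 ≥ Band 5 ✓ → eligible.
Phone Allowance — service 208 days ≥ 180 days ✓; grade Band 6 ≥ Band 2 ✓; rating 4 ≥ 4 ✓; 30 hrs/wk < 35 ✗ → not eligible.
Life Insurance — status temporary ✓; service 208 days ≥ 45 days ✓; 30 hrs/wk ≥ 15 ✓; rating 4 ≥ 4 ✓; not eligible for Phone Allowance ✗ → not eligible.
Bereavement Leave — status temporary ✓; service 208 days ≥ 2 months (≈60 days) ✓; grade Band 6 ≥ Band 2 ✓; 30 hrs/wk ≥ 30 ✓; enrolled in 401(k) Plan ✓ → eligible.
Stock Purchase Plan — status temporary ✗ (excluded) → not eligible.
Annual Bonus Plan — status temporary ✓ (not excluded); service 208 days ≥ 1 month (≈30 days) ✓; site Hamburg ✗ (not Omaha) → not eligible.
Gym Reimbursement — status temporary ✗ (excluded) → not eligible.
Meal Allowance — status temporary ✓; service 208 days < 12 months (≈360 days) ✗ → not eligible.

401(k) Plan, Bereavement Leave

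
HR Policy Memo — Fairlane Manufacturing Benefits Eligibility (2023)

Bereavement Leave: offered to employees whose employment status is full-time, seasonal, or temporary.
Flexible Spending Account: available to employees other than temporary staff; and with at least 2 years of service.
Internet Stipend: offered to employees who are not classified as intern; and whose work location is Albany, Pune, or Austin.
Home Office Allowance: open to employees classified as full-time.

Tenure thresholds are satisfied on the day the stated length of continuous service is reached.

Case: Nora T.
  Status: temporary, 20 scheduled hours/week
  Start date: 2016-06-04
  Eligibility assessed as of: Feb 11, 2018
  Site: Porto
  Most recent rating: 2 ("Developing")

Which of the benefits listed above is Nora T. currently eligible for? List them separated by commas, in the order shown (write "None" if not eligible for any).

Bereavement Leave

Service from 2016-06-04 to Feb 11, 2018: 617 days.
Bereavement Leave — status temporary ✓ → eligible.
Flexible Spending Account — status temporary ✗ (excluded) → not eligible.
Internet Stipend — status temporary ✓ (not excluded); site Porto ✗ (not Albany, Pune, or Austin) → not eligible.
Home Office Allowance — status temporary ✗ (requires full-time) → not eligible.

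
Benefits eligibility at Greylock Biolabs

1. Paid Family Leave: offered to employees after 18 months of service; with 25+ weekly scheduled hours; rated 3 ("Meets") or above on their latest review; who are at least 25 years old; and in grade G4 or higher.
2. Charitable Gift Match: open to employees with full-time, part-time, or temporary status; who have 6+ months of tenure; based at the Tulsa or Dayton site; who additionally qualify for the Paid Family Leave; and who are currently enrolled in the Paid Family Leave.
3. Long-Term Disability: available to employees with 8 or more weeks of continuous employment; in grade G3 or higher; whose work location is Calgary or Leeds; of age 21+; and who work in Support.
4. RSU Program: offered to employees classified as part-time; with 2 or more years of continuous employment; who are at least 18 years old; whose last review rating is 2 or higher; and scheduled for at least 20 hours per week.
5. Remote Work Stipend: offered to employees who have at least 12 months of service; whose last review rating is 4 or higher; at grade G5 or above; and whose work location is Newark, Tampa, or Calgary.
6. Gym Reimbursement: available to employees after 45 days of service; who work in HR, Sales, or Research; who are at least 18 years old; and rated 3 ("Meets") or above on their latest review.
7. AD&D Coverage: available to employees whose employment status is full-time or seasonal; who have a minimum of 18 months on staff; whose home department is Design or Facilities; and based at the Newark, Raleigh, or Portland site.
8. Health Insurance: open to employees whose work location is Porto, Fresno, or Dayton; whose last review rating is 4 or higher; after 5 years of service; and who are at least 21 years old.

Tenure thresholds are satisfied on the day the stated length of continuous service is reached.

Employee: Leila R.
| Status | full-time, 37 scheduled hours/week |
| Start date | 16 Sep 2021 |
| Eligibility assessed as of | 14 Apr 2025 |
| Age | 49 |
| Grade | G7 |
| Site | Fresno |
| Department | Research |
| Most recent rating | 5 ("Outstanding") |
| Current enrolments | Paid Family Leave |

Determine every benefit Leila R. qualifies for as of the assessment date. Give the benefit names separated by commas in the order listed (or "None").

Paid Family Leave, Gym Reimbursement

Service from 16 Sep 2021 to 14 Apr 2025: 1306 days.
Paid Family Leave — service 1306 days ≥ 18 months (≈540 days) ✓; 37 hrs/wk ≥ 25 ✓; rating 5 ≥ 3 ✓; age 49 ≥ 25 ✓; grade G7 ≥ G4 ✓ → eligible.
Charitable Gift Match — status full-time ✓; service 1306 days ≥ 6 months (≈180 days) ✓; site Fresno ✗ (not Tulsa or Dayton) → not eligible.
Long-Term Disability — service 1306 days ≥ 8 weeks (≈56 days) ✓; grade G7 ≥ G3 ✓; site Fresno ✗ (not Calgary or Leeds) → not eligible.
RSU Program — status full-time ✗ (requires part-time) → not eligible.
Remote Work Stipend — service 1306 days ≥ 12 months (≈360 days) ✓; rating 5 ≥ 4 ✓; grade G7 ≥ G5 ✓; site Fresno ✗ (not Newark, Tampa, or Calgary) → not eligible.
Gym Reimbursement — service 1306 days ≥ 45 days ✓; dept Research ✓; age 49 ≥ 18 ✓; rating 5 ≥ 3 ✓ → eligible.
AD&D Coverage — status full-time ✓; service 1306 days ≥ 18 months (≈540 days) ✓; dept Research ✗ → not eligible.
Health Insurance — site Fresno ✓; rating 5 ≥ 4 ✓; service 1306 days < 5 years (≈1825 days) ✗ → not eligible.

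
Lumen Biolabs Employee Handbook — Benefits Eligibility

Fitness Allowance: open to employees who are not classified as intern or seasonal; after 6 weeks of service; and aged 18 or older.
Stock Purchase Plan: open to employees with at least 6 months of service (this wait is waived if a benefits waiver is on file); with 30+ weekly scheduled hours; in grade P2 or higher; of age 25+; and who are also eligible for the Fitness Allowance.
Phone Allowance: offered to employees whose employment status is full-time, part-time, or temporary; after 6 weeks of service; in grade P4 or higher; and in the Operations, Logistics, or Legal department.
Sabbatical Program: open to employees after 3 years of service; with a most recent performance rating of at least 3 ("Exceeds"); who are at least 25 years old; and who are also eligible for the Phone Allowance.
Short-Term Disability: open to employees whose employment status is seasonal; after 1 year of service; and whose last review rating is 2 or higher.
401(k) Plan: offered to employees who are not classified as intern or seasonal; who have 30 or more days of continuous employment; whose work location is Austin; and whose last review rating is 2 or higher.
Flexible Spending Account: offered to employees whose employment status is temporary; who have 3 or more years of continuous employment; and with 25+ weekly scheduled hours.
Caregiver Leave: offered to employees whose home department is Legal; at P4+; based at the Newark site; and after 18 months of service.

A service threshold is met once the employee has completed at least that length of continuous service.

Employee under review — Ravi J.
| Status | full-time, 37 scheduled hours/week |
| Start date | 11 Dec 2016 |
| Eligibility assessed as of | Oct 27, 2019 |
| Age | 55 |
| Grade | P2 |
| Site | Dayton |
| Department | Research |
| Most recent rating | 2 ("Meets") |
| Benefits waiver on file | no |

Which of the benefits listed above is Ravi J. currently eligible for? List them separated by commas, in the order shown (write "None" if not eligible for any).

Fitness Allowance, Stock Purchase Plan

Service from 11 Dec 2016 to Oct 27, 2019: 1050 days.
Fitness Allowance — status full-time ✓ (not excluded); service 1050 days ≥ 6 weeks (≈42 days) ✓; age 55 ≥ 18 ✓ → eligible.
Stock Purchase Plan — no waiver, service 1050 days ≥ 6 months (≈180 days) ✓; 37 hrs/wk ≥ 30 ✓; grade P2 ≥ P2 ✓; age 55 ≥ 25 ✓; eligible for Fitness Allowance ✓ → eligible.
Phone Allowance — status full-time ✓; service 1050 days ≥ 6 weeks (≈42 days) ✓; grade P2 < P4 ✗ → not eligible.
Sabbatical Program — service 1050 days < 3 years (≈1095 days) ✗ → not eligible.
Short-Term Disability — status full-time ✗ (requires seasonal) → not eligible.
401(k) Plan — status full-time ✓ (not excluded); service 1050 days ≥ 30 days ✓; site Dayton ✗ (not Austin) → not eligible.
Flexible Spending Account — status full-time ✗ (requires temporary) → not eligible.
Caregiver Leave — dept Research ✗ → not eligible.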